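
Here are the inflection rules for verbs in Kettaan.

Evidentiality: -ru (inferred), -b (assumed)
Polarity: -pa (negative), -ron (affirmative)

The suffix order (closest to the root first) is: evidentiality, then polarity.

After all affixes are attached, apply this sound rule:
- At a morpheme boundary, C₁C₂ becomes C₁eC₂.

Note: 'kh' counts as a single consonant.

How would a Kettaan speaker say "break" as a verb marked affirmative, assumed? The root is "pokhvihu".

pokhvihuberon

Attach evidentiality assumed -b → pokhvihub.
Attach polarity affirmative -ron → pokhvihubron.
Apply epenthesis: pokhvihubron → pokhvihuberon.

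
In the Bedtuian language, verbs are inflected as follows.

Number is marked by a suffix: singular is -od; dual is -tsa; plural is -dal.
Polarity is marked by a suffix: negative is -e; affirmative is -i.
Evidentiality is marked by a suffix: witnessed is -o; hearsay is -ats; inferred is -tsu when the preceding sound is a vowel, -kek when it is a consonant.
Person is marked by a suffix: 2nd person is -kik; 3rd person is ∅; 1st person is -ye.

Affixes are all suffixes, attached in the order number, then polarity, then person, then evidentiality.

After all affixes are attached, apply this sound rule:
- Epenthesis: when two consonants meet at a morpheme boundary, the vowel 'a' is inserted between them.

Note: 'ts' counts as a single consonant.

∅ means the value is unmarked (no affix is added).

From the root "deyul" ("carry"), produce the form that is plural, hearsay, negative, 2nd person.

Attach number plural -dal → deyuldal.
Attach polarity negative -e → deyuldale.
Attach person 2nd person -kik → deyuldalekik.
Attach evidentiality hearsay -ats → deyuldalekikats.
Apply epenthesis: deyuldalekikats → deyuladalekikats.

deyuladalekikats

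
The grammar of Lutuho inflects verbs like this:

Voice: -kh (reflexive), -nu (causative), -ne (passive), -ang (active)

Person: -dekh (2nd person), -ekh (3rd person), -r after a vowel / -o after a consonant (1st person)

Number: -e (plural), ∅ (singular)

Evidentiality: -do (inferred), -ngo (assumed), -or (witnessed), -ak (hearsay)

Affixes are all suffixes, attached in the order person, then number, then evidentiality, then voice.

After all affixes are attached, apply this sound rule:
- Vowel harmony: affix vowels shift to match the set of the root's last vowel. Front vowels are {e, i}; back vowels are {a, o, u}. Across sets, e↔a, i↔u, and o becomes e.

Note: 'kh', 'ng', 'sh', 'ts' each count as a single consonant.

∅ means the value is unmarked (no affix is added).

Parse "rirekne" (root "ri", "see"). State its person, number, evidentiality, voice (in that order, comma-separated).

1st person, singular, hearsay, passive

Segment: ri-r-ak-ne.
person: -r/o → 1st person.
number: ∅ → singular.
evidentiality: -ak → hearsay.
voice: -ne → passive.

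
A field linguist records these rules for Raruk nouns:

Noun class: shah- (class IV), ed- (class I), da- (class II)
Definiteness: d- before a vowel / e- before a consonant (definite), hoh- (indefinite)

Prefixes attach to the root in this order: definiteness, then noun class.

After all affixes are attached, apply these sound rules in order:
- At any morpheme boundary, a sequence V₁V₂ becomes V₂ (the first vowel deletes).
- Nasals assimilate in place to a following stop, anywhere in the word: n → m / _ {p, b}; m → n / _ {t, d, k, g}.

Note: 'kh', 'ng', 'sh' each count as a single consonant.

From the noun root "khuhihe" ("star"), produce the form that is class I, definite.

edekhuhihe

Attach definiteness definite e- (before consonant 'kh') → ekhuhihe.
Attach noun class class I ed- → edekhuhihe.
Vowel deletion: no change.
Nasal assimilation: no change.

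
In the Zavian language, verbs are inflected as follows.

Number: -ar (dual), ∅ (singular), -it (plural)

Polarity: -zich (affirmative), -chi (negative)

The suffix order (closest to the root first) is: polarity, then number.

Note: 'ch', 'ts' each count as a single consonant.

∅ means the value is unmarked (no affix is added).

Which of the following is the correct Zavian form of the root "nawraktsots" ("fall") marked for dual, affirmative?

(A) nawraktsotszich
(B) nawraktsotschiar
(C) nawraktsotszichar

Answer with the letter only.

C

Attach polarity affirmative -zich → nawraktsotszich.
Attach number dual -ar → nawraktsotszichar.
So the correct form is nawraktsotszichar, option (C).
(B) nawraktsotschiar is wrong: it uses negative instead of affirmative for polarity.
(A) nawraktsotszich is wrong: it uses singular instead of dual for number.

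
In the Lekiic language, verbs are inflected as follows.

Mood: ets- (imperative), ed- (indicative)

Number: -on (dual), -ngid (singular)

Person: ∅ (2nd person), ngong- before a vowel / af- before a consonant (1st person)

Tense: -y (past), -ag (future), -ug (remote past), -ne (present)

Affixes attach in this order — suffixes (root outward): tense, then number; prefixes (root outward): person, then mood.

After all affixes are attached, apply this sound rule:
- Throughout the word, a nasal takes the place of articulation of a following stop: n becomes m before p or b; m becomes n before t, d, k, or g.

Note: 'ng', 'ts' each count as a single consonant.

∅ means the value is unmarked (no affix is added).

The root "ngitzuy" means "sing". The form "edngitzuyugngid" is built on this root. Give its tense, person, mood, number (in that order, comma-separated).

Segment: ed-ngitzuy-ug-ngid.
tense: -ug → remote past.
person: ∅ → 2nd person.
mood: ed- → indicative.
number: -ngid → singular.

remote past, 2nd person, indicative, singular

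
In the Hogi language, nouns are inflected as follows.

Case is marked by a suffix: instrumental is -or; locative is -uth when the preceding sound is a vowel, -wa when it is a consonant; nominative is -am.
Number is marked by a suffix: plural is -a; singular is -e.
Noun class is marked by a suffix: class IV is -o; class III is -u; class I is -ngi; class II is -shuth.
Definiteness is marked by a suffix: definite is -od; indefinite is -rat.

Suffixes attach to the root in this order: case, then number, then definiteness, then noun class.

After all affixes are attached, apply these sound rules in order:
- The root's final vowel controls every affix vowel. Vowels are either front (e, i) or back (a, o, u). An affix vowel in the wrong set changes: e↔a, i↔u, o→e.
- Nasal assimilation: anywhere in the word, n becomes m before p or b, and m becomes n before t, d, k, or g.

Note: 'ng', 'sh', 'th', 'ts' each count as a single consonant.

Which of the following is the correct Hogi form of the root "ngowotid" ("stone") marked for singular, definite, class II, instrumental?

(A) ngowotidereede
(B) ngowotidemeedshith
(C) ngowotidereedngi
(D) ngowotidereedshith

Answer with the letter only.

Attach case instrumental -or → ngowotidor.
Attach number singular -e → ngowotidore.
Attach definiteness definite -od → ngowotidoreod.
Attach noun class class II -shuth → ngowotidoreodshuth.
Apply vowel harmony: ngowotidoreodshuth → ngowotidereedshith.
Nasal assimilation: no change.
So the correct form is ngowotidereedshith, option (D).
(B) ngowotidemeedshith is wrong: it uses nominative instead of instrumental for case.
(A) ngowotidereede is wrong: it uses class IV instead of class II for noun class.
(C) ngowotidereedngi is wrong: it uses class I instead of class II for noun class.

D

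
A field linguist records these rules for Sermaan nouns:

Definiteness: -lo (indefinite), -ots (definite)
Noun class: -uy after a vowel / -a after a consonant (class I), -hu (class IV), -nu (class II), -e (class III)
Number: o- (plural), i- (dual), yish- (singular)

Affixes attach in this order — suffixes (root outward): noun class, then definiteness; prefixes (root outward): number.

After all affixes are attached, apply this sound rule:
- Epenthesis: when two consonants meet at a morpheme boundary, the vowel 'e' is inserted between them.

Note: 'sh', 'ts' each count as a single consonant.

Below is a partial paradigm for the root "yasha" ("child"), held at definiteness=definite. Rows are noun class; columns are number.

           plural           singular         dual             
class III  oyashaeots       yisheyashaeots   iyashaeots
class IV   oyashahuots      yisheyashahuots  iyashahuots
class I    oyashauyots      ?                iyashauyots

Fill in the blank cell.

Attach noun class class I -uy (after vowel 'a') → yashauy.
Attach number singular yish- → yishyashauy.
Attach definiteness definite -ots → yishyashauyots.
Apply epenthesis: yishyashauyots → yisheyashauyots.

yisheyashauyots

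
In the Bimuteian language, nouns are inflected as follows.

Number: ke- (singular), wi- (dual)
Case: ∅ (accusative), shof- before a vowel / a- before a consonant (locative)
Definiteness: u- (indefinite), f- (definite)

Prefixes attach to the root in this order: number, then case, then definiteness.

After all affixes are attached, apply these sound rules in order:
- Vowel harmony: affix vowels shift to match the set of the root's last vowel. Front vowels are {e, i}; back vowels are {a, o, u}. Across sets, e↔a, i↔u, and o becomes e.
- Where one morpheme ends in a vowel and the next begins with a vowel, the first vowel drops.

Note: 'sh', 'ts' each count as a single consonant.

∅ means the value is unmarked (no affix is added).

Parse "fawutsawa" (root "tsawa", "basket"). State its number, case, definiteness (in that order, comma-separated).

Segment: f-a-wi-tsawa.
number: wi- → dual.
case: shof/a- → locative.
definiteness: f- → definite.

dual, locative, definite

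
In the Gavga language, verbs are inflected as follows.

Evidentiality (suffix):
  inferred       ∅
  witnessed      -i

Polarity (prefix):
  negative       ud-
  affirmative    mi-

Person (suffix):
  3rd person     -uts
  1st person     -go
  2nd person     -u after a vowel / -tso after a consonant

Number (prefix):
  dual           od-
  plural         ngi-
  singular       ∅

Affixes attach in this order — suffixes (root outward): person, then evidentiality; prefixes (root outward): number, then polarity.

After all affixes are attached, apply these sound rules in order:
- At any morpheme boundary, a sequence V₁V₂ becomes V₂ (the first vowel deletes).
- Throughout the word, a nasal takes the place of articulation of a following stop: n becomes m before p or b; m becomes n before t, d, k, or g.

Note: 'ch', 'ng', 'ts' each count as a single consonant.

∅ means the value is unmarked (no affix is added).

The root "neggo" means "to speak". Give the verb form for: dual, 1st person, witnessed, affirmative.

modneggogi

Attach number dual od- → odneggo.
Attach person 1st person -go → odneggogo.
Attach polarity affirmative mi- → miodneggogo.
Attach evidentiality witnessed -i → miodneggogoi.
Apply vowel deletion: miodneggogoi → modneggogi.
Nasal assimilation: no change.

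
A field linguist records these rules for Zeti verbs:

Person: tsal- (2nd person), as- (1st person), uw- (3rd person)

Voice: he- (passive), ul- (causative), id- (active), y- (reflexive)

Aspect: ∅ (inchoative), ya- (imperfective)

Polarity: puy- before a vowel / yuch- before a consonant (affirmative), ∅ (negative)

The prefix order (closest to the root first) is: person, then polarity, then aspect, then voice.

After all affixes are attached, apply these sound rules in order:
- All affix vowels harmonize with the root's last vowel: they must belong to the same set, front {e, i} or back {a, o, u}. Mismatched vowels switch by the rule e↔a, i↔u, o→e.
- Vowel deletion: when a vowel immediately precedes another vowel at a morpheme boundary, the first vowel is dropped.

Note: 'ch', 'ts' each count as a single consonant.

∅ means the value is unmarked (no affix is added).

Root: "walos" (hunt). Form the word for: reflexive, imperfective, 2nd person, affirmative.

Attach person 2nd person tsal- → tsalwalos.
Attach polarity affirmative yuch- (before consonant 'ts') → yuchtsalwalos.
Attach aspect imperfective ya- → yayuchtsalwalos.
Attach voice reflexive y- → yyayuchtsalwalos.
Vowel harmony: no change.
Vowel deletion: no change.

yyayuchtsalwalos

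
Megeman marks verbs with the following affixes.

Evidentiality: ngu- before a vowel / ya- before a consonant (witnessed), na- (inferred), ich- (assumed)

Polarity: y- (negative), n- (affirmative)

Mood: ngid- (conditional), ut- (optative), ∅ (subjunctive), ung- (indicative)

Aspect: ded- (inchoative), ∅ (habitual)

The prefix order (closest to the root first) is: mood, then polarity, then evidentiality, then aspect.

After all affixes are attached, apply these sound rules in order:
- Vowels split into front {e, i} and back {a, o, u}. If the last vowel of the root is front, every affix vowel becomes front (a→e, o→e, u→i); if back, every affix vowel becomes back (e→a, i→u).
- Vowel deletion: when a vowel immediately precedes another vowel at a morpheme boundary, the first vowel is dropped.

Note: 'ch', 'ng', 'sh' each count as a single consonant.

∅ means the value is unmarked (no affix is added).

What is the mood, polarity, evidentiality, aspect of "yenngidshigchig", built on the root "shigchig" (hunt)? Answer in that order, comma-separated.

Segment: ya-n-ngid-shigchig.
mood: ngid- → conditional.
polarity: n- → affirmative.
evidentiality: ngu/ya- → witnessed.
aspect: ∅ → habitual.

conditional, affirmative, witnessed, habitual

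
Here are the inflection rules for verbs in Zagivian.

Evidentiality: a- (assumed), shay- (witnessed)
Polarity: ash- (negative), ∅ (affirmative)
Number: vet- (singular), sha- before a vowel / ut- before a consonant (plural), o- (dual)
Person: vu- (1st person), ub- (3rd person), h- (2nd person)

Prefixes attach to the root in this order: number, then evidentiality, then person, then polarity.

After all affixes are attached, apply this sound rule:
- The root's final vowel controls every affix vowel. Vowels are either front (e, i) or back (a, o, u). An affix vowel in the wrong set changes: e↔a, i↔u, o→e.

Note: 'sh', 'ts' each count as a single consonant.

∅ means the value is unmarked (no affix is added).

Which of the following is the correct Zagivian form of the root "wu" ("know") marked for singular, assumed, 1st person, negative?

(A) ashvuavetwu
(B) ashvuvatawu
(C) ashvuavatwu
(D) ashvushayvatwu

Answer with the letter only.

C

Attach number singular vet- → vetwu.
Attach evidentiality assumed a- → avetwu.
Attach person 1st person vu- → vuavetwu.
Attach polarity negative ash- → ashvuavetwu.
Apply vowel harmony: ashvuavetwu → ashvuavatwu.
So the correct form is ashvuavatwu, option (C).
(A) ashvuavetwu is wrong: it fails to apply the sound rule(s).
(B) ashvuvatawu is wrong: it has the affixes in the wrong order.
(D) ashvushayvatwu is wrong: it uses witnessed instead of assumed for evidentiality.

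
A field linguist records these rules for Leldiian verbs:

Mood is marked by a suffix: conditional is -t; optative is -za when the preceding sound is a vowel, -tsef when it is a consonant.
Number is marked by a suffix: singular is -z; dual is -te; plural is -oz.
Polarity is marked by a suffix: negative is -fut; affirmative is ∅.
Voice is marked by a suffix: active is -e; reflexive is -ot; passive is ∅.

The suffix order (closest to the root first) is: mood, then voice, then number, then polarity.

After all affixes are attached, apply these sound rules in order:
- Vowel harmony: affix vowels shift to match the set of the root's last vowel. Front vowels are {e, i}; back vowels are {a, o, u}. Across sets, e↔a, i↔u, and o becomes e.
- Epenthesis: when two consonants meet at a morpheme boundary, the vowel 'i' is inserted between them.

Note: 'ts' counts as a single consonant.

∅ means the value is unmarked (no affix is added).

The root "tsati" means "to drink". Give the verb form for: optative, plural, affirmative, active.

tsatizeeez

Attach mood optative -za (after vowel 'i') → tsatiza.
Attach voice active -e → tsatizae.
Attach number plural -oz → tsatizaeoz.
polarity = affirmative: zero marking, form stays tsatizaeoz.
Apply vowel harmony: tsatizaeoz → tsatizeeez.
Epenthesis: no change.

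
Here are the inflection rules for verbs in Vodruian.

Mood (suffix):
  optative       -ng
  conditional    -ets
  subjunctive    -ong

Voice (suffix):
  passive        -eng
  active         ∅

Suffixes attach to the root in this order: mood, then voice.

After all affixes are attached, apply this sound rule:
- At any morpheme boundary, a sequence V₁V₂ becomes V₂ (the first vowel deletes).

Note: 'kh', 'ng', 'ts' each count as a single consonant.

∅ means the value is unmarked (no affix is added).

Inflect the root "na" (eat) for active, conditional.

Attach mood conditional -ets → naets.
voice = active: zero marking, form stays naets.
Apply vowel deletion: naets → nets.

nets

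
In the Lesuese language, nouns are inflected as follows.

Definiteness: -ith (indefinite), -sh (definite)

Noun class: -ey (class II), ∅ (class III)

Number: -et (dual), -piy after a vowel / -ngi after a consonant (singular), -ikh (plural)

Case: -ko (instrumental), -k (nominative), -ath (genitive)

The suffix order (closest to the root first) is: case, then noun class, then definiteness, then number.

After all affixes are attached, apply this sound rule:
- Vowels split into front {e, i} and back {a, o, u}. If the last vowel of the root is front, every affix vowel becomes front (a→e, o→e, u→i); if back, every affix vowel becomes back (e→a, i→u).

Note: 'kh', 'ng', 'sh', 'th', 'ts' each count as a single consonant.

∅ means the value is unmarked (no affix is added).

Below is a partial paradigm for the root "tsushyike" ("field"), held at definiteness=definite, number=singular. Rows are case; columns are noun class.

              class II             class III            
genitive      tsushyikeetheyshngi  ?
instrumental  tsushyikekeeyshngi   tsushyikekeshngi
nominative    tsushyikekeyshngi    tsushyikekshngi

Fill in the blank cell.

tsushyikeethshngi

Attach case genitive -ath → tsushyikeath.
noun class = class III: zero marking, form stays tsushyikeath.
Attach definiteness definite -sh → tsushyikeathsh.
Attach number singular -ngi (after consonant 'sh') → tsushyikeathshngi.
Apply vowel harmony: tsushyikeathshngi → tsushyikeethshngi.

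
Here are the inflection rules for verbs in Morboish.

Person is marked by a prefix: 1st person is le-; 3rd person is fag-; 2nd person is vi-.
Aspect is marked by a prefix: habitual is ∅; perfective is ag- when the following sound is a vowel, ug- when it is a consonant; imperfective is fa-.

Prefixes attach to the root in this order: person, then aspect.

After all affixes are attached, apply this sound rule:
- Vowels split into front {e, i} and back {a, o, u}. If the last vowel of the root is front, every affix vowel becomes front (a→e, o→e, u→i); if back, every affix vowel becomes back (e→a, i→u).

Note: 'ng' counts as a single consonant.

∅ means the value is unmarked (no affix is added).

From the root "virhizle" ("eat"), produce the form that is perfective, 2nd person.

Attach person 2nd person vi- → vivirhizle.
Attach aspect perfective ug- (before consonant 'v') → ugvivirhizle.
Apply vowel harmony: ugvivirhizle → igvivirhizle.

igvivirhizle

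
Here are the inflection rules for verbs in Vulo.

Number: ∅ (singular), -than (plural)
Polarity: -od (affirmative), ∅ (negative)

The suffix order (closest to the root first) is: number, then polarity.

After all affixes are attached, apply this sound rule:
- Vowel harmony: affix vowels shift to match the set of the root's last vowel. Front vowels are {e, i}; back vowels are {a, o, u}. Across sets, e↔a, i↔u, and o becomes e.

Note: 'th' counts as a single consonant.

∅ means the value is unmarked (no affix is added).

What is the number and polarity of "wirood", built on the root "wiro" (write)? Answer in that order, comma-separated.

singular, affirmative

Segment: wiro-od.
number: ∅ → singular.
polarity: -od → affirmative.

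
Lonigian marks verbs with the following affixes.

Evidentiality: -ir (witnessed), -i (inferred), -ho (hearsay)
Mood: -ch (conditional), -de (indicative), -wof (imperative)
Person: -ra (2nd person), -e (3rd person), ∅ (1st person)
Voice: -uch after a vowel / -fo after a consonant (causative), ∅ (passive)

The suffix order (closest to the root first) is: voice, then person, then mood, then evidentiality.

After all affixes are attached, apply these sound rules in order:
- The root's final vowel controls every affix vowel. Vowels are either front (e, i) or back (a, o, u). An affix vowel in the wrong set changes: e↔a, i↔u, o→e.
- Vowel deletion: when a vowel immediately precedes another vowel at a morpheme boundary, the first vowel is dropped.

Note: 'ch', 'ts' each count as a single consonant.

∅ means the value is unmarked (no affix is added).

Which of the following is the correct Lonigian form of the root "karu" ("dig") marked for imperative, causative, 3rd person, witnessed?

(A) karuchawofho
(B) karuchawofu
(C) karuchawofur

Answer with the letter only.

Attach voice causative -uch (after vowel 'u') → karuuch.
Attach person 3rd person -e → karuuche.
Attach mood imperative -wof → karuuchewof.
Attach evidentiality witnessed -ir → karuuchewofir.
Apply vowel harmony: karuuchewofir → karuuchawofur.
Apply vowel deletion: karuuchawofur → karuchawofur.
So the correct form is karuchawofur, option (C).
(B) karuchawofu is wrong: it uses inferred instead of witnessed for evidentiality.
(A) karuchawofho is wrong: it uses hearsay instead of witnessed for evidentiality.

C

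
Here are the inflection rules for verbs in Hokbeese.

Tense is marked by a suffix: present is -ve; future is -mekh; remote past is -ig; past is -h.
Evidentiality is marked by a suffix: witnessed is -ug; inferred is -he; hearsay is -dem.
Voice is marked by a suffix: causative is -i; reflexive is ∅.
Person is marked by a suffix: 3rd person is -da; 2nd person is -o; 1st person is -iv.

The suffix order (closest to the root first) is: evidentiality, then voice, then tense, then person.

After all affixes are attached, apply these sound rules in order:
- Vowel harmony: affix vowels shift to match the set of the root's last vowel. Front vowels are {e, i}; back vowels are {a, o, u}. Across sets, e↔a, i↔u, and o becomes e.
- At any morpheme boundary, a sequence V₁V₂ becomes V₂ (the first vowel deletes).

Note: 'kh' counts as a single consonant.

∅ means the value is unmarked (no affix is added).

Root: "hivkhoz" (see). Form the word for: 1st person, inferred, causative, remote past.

hivkhozhuguv

Attach evidentiality inferred -he → hivkhozhe.
Attach voice causative -i → hivkhozhei.
Attach tense remote past -ig → hivkhozheiig.
Attach person 1st person -iv → hivkhozheiigiv.
Apply vowel harmony: hivkhozheiigiv → hivkhozhauuguv.
Apply vowel deletion: hivkhozhauuguv → hivkhozhuguv.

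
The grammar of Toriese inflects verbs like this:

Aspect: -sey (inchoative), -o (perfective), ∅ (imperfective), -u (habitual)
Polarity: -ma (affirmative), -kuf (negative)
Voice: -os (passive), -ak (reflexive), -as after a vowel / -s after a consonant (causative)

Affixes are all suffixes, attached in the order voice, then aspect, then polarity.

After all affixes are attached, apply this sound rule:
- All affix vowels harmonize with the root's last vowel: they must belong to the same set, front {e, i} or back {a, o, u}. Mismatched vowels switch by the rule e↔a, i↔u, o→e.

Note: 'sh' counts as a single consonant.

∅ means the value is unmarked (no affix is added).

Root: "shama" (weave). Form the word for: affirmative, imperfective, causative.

Attach voice causative -as (after vowel 'a') → shamaas.
aspect = imperfective: zero marking, form stays shamaas.
Attach polarity affirmative -ma → shamaasma.
Vowel harmony: no change.

shamaasma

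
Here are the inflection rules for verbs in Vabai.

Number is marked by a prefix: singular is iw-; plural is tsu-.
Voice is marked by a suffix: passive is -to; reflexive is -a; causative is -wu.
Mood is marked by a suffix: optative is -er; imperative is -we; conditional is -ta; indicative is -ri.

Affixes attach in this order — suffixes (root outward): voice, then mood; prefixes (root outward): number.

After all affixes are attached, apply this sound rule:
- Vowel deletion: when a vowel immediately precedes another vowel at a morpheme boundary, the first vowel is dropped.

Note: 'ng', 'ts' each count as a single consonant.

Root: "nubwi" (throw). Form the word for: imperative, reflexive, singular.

Attach number singular iw- → iwnubwi.
Attach voice reflexive -a → iwnubwia.
Attach mood imperative -we → iwnubwiawe.
Apply vowel deletion: iwnubwiawe → iwnubwawe.

iwnubwawe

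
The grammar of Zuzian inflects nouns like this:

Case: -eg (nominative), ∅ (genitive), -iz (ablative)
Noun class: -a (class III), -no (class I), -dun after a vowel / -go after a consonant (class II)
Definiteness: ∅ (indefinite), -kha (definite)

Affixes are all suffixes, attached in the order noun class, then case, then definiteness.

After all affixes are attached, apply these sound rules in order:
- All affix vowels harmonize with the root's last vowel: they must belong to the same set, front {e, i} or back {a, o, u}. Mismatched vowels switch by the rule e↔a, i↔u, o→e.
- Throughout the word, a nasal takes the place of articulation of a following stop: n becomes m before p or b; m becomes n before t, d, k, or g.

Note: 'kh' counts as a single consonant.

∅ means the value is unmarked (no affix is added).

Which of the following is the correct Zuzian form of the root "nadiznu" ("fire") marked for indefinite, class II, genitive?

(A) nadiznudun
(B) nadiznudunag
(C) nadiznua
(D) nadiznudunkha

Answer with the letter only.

A

Attach noun class class II -dun (after vowel 'u') → nadiznudun.
case = genitive: zero marking, form stays nadiznudun.
definiteness = indefinite: zero marking, form stays nadiznudun.
Vowel harmony: no change.
Nasal assimilation: no change.
So the correct form is nadiznudun, option (A).
(C) nadiznua is wrong: it uses class III instead of class II for noun class.
(B) nadiznudunag is wrong: it uses nominative instead of genitive for case.
(D) nadiznudunkha is wrong: it uses definite instead of indefinite for definiteness.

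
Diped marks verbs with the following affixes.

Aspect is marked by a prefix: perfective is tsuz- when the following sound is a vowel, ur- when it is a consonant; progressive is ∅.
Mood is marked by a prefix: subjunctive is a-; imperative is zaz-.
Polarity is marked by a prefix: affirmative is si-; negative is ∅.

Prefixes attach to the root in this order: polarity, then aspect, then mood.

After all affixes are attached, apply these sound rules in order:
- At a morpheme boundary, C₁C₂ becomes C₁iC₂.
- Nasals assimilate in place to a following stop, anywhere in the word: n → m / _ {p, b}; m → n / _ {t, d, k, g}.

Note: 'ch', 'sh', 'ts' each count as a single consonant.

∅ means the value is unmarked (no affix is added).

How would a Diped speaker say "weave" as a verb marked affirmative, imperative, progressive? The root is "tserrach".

Attach polarity affirmative si- → sitserrach.
aspect = progressive: zero marking, form stays sitserrach.
Attach mood imperative zaz- → zazsitserrach.
Apply epenthesis: zazsitserrach → zazisitserrach.
Nasal assimilation: no change.

zazisitserrach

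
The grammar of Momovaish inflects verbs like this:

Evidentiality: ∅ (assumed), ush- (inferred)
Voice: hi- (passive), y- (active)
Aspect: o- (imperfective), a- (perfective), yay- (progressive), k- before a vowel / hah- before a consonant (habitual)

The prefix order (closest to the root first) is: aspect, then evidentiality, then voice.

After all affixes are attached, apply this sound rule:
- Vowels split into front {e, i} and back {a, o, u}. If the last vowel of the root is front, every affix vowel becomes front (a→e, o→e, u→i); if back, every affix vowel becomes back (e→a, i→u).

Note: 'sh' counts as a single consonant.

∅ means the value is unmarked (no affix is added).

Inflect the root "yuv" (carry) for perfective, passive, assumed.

Attach aspect perfective a- → ayuv.
evidentiality = assumed: zero marking, form stays ayuv.
Attach voice passive hi- → hiayuv.
Apply vowel harmony: hiayuv → huayuv.

huayuv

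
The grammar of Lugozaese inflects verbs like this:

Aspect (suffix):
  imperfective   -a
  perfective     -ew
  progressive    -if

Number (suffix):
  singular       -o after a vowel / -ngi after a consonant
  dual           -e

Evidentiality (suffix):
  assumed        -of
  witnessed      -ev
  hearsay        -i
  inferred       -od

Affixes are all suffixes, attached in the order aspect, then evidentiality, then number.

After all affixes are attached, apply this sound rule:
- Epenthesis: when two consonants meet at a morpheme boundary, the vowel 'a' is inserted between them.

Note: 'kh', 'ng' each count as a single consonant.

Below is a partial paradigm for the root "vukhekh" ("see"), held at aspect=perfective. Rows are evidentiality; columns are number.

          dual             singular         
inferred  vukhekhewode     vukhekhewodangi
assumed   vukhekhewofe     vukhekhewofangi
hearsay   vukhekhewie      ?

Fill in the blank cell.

Attach aspect perfective -ew → vukhekhew.
Attach evidentiality hearsay -i → vukhekhewi.
Attach number singular -o (after vowel 'i') → vukhekhewio.
Epenthesis: no change.

vukhekhewio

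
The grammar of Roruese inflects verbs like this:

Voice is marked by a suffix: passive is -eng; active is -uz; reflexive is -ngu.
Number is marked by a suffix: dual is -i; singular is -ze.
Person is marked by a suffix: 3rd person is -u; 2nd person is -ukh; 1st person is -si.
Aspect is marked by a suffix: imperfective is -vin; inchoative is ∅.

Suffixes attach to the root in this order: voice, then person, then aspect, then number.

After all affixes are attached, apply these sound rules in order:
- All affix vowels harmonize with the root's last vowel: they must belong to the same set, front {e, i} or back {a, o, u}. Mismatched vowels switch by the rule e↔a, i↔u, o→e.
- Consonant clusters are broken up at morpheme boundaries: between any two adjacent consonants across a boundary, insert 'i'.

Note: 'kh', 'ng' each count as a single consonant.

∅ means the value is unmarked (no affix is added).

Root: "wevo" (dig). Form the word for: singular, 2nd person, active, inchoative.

wevouzukhiza

Attach voice active -uz → wevouz.
Attach person 2nd person -ukh → wevouzukh.
aspect = inchoative: zero marking, form stays wevouzukh.
Attach number singular -ze → wevouzukhze.
Apply vowel harmony: wevouzukhze → wevouzukhza.
Apply epenthesis: wevouzukhza → wevouzukhiza.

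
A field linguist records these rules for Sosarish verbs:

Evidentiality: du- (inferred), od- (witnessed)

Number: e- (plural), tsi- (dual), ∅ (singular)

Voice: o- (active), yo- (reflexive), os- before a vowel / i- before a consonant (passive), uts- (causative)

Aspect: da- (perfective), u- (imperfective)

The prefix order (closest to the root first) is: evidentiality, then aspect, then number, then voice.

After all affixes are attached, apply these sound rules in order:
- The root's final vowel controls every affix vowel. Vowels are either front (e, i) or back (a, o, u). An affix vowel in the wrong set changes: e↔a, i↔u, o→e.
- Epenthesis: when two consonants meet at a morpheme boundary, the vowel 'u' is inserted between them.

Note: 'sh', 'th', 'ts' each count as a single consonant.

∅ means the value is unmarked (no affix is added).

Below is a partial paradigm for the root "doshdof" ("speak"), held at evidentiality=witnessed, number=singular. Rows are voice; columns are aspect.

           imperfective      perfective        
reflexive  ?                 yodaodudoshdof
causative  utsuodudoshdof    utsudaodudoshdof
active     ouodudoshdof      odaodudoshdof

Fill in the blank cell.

youodudoshdof

Attach evidentiality witnessed od- → oddoshdof.
Attach aspect imperfective u- → uoddoshdof.
number = singular: zero marking, form stays uoddoshdof.
Attach voice reflexive yo- → youoddoshdof.
Vowel harmony: no change.
Apply epenthesis: youoddoshdof → youodudoshdof.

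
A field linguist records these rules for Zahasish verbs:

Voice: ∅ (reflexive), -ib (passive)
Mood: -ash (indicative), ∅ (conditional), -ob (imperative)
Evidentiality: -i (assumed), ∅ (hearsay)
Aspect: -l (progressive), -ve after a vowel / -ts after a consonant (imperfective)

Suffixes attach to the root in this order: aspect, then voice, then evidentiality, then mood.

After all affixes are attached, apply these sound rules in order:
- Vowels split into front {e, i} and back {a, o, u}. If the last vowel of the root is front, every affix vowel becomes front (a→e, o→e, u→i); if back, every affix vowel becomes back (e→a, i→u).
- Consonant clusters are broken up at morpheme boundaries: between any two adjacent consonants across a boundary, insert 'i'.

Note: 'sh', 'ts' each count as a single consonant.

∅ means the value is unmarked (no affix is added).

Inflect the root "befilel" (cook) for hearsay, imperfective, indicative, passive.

befilelitsibesh

Attach aspect imperfective -ts (after consonant 'l') → befilelts.
Attach voice passive -ib → befileltsib.
evidentiality = hearsay: zero marking, form stays befileltsib.
Attach mood indicative -ash → befileltsibash.
Apply vowel harmony: befileltsibash → befileltsibesh.
Apply epenthesis: befileltsibesh → befilelitsibesh.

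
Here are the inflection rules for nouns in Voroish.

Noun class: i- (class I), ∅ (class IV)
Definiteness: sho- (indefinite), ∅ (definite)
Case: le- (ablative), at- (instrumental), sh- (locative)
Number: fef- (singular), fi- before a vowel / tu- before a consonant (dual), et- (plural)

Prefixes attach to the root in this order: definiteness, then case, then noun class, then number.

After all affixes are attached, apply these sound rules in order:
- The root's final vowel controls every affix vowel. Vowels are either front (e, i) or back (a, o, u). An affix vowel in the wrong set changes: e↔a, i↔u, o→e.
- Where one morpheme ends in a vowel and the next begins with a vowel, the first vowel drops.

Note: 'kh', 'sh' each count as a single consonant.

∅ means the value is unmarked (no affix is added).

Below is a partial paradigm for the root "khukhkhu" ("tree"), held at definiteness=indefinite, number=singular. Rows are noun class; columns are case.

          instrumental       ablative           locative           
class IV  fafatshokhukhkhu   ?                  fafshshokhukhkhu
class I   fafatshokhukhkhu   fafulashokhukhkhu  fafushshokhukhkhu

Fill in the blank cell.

Attach definiteness indefinite sho- → shokhukhkhu.
Attach case ablative le- → leshokhukhkhu.
noun class = class IV: zero marking, form stays leshokhukhkhu.
Attach number singular fef- → fefleshokhukhkhu.
Apply vowel harmony: fefleshokhukhkhu → faflashokhukhkhu.
Vowel deletion: no change.

faflashokhukhkhu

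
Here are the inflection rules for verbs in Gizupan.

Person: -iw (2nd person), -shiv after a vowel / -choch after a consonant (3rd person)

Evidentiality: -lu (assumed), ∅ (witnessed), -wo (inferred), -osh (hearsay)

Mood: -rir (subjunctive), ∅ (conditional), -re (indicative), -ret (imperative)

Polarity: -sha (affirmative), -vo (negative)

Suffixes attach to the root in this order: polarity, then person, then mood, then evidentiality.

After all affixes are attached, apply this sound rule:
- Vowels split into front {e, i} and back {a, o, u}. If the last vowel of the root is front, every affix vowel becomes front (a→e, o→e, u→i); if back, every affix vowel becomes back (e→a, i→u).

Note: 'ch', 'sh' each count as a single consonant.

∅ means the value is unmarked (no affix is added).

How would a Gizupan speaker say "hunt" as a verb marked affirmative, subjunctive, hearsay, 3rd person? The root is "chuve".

Attach polarity affirmative -sha → chuvesha.
Attach person 3rd person -shiv (after vowel 'a') → chuveshashiv.
Attach mood subjunctive -rir → chuveshashivrir.
Attach evidentiality hearsay -osh → chuveshashivrirosh.
Apply vowel harmony: chuveshashivrirosh → chuvesheshivriresh.

chuvesheshivriresh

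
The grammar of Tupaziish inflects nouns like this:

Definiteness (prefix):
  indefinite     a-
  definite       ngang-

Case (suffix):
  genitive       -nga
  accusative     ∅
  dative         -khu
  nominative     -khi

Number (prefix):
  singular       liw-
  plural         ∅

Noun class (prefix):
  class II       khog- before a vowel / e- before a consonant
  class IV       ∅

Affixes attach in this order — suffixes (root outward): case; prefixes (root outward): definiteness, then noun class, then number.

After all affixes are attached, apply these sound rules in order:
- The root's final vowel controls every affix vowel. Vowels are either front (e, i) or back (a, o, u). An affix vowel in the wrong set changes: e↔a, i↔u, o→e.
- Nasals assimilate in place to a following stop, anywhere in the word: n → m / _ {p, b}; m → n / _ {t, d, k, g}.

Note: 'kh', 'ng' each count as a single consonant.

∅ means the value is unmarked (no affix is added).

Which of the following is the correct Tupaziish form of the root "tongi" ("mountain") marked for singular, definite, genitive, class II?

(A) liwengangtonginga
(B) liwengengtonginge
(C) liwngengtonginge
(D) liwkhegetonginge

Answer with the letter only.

Attach definiteness definite ngang- → ngangtongi.
Attach noun class class II e- (before consonant 'ng') → engangtongi.
Attach case genitive -nga → engangtonginga.
Attach number singular liw- → liwengangtonginga.
Apply vowel harmony: liwengangtonginga → liwengengtonginge.
Nasal assimilation: no change.
So the correct form is liwengengtonginge, option (B).
(D) liwkhegetonginge is wrong: it uses indefinite instead of definite for definiteness.
(A) liwengangtonginga is wrong: it fails to apply the sound rule(s).
(C) liwngengtonginge is wrong: it uses class IV instead of class II for noun class.

B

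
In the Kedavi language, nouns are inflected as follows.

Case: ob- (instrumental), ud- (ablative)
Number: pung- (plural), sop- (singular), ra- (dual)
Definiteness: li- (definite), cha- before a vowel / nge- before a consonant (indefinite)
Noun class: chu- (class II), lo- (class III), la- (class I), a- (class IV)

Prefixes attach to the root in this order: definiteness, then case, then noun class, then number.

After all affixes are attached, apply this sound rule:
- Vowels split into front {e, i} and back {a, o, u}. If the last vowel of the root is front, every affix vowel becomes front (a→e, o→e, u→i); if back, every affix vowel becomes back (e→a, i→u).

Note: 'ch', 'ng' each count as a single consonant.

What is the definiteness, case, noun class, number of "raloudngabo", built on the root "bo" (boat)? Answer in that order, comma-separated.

Segment: ra-lo-ud-nge-bo.
definiteness: cha/nge- → indefinite.
case: ud- → ablative.
noun class: lo- → class III.
number: ra- → dual.

indefinite, ablative, class III, dual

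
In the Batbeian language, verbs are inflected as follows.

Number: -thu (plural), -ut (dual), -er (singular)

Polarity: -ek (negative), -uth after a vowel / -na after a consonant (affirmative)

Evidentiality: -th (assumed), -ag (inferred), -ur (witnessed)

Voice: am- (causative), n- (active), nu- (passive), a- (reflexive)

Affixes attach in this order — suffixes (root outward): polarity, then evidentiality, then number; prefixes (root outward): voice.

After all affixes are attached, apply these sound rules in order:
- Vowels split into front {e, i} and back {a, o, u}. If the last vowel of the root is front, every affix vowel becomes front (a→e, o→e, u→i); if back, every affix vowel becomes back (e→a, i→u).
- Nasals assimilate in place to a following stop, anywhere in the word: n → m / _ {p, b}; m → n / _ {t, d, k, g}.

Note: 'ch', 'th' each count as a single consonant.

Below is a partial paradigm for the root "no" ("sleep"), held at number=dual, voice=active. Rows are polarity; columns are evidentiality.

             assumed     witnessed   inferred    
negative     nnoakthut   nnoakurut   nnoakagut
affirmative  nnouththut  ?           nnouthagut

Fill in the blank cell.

Attach polarity affirmative -uth (after vowel 'o') → nouth.
Attach evidentiality witnessed -ur → nouthur.
Attach number dual -ut → nouthurut.
Attach voice active n- → nnouthurut.
Vowel harmony: no change.
Nasal assimilation: no change.

nnouthurut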